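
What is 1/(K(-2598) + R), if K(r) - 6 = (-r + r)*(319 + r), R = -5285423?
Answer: -1/5285417 ≈ -1.8920e-7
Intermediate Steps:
K(r) = 6 (K(r) = 6 + (-r + r)*(319 + r) = 6 + 0*(319 + r) = 6 + 0 = 6)
1/(K(-2598) + R) = 1/(6 - 5285423) = 1/(-5285417) = -1/5285417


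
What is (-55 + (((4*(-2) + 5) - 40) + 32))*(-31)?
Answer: 2046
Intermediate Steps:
(-55 + (((4*(-2) + 5) - 40) + 32))*(-31) = (-55 + (((-8 + 5) - 40) + 32))*(-31) = (-55 + ((-3 - 40) + 32))*(-31) = (-55 + (-43 + 32))*(-31) = (-55 - 11)*(-31) = -66*(-31) = 2046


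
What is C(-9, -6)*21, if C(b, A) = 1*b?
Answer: -189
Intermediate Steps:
C(b, A) = b
C(-9, -6)*21 = -9*21 = -189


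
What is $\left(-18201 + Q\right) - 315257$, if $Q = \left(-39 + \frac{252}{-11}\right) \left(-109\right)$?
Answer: $- \frac{3593809}{11} \approx -3.2671 \cdot 10^{5}$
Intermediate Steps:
$Q = \frac{74229}{11}$ ($Q = \left(-39 + 252 \left(- \frac{1}{11}\right)\right) \left(-109\right) = \left(-39 - \frac{252}{11}\right) \left(-109\right) = \left(- \frac{681}{11}\right) \left(-109\right) = \frac{74229}{11} \approx 6748.1$)
$\left(-18201 + Q\right) - 315257 = \left(-18201 + \frac{74229}{11}\right) - 315257 = - \frac{125982}{11} - 315257 = - \frac{3593809}{11}$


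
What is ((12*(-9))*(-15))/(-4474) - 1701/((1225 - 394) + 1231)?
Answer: -5475357/4612694 ≈ -1.1870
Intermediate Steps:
((12*(-9))*(-15))/(-4474) - 1701/((1225 - 394) + 1231) = -108*(-15)*(-1/4474) - 1701/(831 + 1231) = 1620*(-1/4474) - 1701/2062 = -810/2237 - 1701*1/2062 = -810/2237 - 1701/2062 = -5475357/4612694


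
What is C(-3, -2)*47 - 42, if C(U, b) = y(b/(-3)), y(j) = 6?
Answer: 240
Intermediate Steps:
C(U, b) = 6
C(-3, -2)*47 - 42 = 6*47 - 42 = 282 - 42 = 240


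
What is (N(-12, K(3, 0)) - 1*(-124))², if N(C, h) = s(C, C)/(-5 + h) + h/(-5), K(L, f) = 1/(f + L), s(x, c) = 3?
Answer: 670343881/44100 ≈ 15201.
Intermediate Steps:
K(L, f) = 1/(L + f)
N(C, h) = 3/(-5 + h) - h/5 (N(C, h) = 3/(-5 + h) + h/(-5) = 3/(-5 + h) + h*(-⅕) = 3/(-5 + h) - h/5)
(N(-12, K(3, 0)) - 1*(-124))² = ((3 + 1/(3 + 0) - 1/(5*(3 + 0)²))/(-5 + 1/(3 + 0)) - 1*(-124))² = ((3 + 1/3 - (1/3)²/5)/(-5 + 1/3) + 124)² = ((3 + ⅓ - (⅓)²/5)/(-5 + ⅓) + 124)² = ((3 + ⅓ - ⅕*⅑)/(-14/3) + 124)² = (-3*(3 + ⅓ - 1/45)/14 + 124)² = (-3/14*149/45 + 124)² = (-149/210 + 124)² = (25891/210)² = 670343881/44100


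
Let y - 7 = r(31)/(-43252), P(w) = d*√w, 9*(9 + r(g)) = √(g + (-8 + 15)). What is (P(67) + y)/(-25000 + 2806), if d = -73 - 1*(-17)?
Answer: -302773/959934888 + √38/8639413992 + 28*√67/11097 ≈ 0.020338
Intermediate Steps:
d = -56 (d = -73 + 17 = -56)
r(g) = -9 + √(7 + g)/9 (r(g) = -9 + √(g + (-8 + 15))/9 = -9 + √(g + 7)/9 = -9 + √(7 + g)/9)
P(w) = -56*√w
y = 302773/43252 - √38/389268 (y = 7 + (-9 + √(7 + 31)/9)/(-43252) = 7 + (-9 + √38/9)*(-1/43252) = 7 + (9/43252 - √38/389268) = 302773/43252 - √38/389268 ≈ 7.0002)
(P(67) + y)/(-25000 + 2806) = (-56*√67 + (302773/43252 - √38/389268))/(-25000 + 2806) = (302773/43252 - 56*√67 - √38/389268)/(-22194) = (302773/43252 - 56*√67 - √38/389268)*(-1/22194) = -302773/959934888 + √38/8639413992 + 28*√67/11097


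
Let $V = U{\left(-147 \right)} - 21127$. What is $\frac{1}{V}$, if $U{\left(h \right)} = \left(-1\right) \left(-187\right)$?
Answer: $- \frac{1}{20940} \approx -4.7755 \cdot 10^{-5}$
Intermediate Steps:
$U{\left(h \right)} = 187$
$V = -20940$ ($V = 187 - 21127 = -20940$)
$\frac{1}{V} = \frac{1}{-20940} = - \frac{1}{20940}$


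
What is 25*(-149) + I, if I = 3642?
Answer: -83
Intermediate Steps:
25*(-149) + I = 25*(-149) + 3642 = -3725 + 3642 = -83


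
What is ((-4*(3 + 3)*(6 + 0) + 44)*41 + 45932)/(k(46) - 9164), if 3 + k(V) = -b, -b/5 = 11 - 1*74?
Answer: -20916/4741 ≈ -4.4117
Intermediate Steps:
b = 315 (b = -5*(11 - 1*74) = -5*(11 - 74) = -5*(-63) = 315)
k(V) = -318 (k(V) = -3 - 1*315 = -3 - 315 = -318)
((-4*(3 + 3)*(6 + 0) + 44)*41 + 45932)/(k(46) - 9164) = ((-4*(3 + 3)*(6 + 0) + 44)*41 + 45932)/(-318 - 9164) = ((-24*6 + 44)*41 + 45932)/(-9482) = ((-4*36 + 44)*41 + 45932)*(-1/9482) = ((-144 + 44)*41 + 45932)*(-1/9482) = (-100*41 + 45932)*(-1/9482) = (-4100 + 45932)*(-1/9482) = 41832*(-1/9482) = -20916/4741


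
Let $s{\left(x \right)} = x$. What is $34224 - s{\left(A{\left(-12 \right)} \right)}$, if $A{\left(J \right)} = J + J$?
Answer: $34248$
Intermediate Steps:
$A{\left(J \right)} = 2 J$
$34224 - s{\left(A{\left(-12 \right)} \right)} = 34224 - 2 \left(-12\right) = 34224 - -24 = 34224 + 24 = 34248$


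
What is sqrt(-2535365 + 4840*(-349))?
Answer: 5*I*sqrt(168981) ≈ 2055.4*I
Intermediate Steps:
sqrt(-2535365 + 4840*(-349)) = sqrt(-2535365 - 1689160) = sqrt(-4224525) = 5*I*sqrt(168981)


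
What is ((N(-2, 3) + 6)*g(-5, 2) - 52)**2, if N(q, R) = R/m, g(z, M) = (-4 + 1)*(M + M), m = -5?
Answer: 341056/25 ≈ 13642.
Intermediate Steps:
g(z, M) = -6*M
N(q, R) = -R/5 (N(q, R) = R/(-5) = R*(-1/5) = -R/5)
((N(-2, 3) + 6)*g(-5, 2) - 52)**2 = ((-1/5*3 + 6)*(-6*2) - 52)**2 = ((-3/5 + 6)*(-12) - 52)**2 = ((27/5)*(-12) - 52)**2 = (-324/5 - 52)**2 = (-584/5)**2 = 341056/25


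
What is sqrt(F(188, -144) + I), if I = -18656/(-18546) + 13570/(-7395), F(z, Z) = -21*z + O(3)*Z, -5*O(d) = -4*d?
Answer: I*sqrt(18543616315185090)/2077995 ≈ 65.532*I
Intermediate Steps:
O(d) = 4*d/5 (O(d) = -(-4)*d/5 = 4*d/5)
F(z, Z) = -21*z + 12*Z/5 (F(z, Z) = -21*z + ((4/5)*3)*Z = -21*z + 12*Z/5)
I = -344570/415599 (I = -18656*(-1/18546) + 13570*(-1/7395) = 848/843 - 2714/1479 = -344570/415599 ≈ -0.82909)
sqrt(F(188, -144) + I) = sqrt((-21*188 + (12/5)*(-144)) - 344570/415599) = sqrt((-3948 - 1728/5) - 344570/415599) = sqrt(-21468/5 - 344570/415599) = sqrt(-8923802182/2077995) = I*sqrt(18543616315185090)/2077995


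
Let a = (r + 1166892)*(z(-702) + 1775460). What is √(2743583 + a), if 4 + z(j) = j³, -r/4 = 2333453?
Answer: √2810832967891423 ≈ 5.3017e+7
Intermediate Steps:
r = -9333812 (r = -4*2333453 = -9333812)
z(j) = -4 + j³
a = 2810832965147840 (a = (-9333812 + 1166892)*((-4 + (-702)³) + 1775460) = -8166920*((-4 - 345948408) + 1775460) = -8166920*(-345948412 + 1775460) = -8166920*(-344172952) = 2810832965147840)
√(2743583 + a) = √(2743583 + 2810832965147840) = √2810832967891423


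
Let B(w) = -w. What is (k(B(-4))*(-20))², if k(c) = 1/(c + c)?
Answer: 25/4 ≈ 6.2500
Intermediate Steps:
k(c) = 1/(2*c)
(k(B(-4))*(-20))² = ((1/(2*((-1*(-4)))))*(-20))² = (((½)/4)*(-20))² = (((½)*(¼))*(-20))² = ((⅛)*(-20))² = (-5/2)² = 25/4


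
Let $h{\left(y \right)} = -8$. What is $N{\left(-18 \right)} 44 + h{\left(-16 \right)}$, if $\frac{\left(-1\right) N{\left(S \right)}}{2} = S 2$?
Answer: $3160$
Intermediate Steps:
$N{\left(S \right)} = - 4 S$ ($N{\left(S \right)} = - 2 S 2 = - 2 \cdot 2 S = - 4 S$)
$N{\left(-18 \right)} 44 + h{\left(-16 \right)} = \left(-4\right) \left(-18\right) 44 - 8 = 72 \cdot 44 - 8 = 3168 - 8 = 3160$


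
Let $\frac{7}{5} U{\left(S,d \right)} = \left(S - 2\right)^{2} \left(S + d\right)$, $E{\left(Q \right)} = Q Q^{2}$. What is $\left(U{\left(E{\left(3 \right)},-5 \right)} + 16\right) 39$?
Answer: $\frac{2685618}{7} \approx 3.8366 \cdot 10^{5}$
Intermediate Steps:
$E{\left(Q \right)} = Q^{3}$
$U{\left(S,d \right)} = \frac{5 \left(-2 + S\right)^{2} \left(S + d\right)}{7}$ ($U{\left(S,d \right)} = \frac{5 \left(S - 2\right)^{2} \left(S + d\right)}{7} = \frac{5 \left(-2 + S\right)^{2} \left(S + d\right)}{7}$)
$\left(U{\left(E{\left(3 \right)},-5 \right)} + 16\right) 39 = \left(\frac{5 \left(-2 + 3^{3}\right)^{2} \left(3^{3} - 5\right)}{7} + 16\right) 39 = \left(\frac{5 \left(-2 + 27\right)^{2} \left(27 - 5\right)}{7} + 16\right) 39 = \left(\frac{5}{7} \cdot 25^{2} \cdot 22 + 16\right) 39 = \left(\frac{5}{7} \cdot 625 \cdot 22 + 16\right) 39 = \left(\frac{68750}{7} + 16\right) 39 = \frac{68862}{7} \cdot 39 = \frac{2685618}{7}$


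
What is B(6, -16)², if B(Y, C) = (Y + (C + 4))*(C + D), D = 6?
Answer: 3600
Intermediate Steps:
B(Y, C) = (6 + C)*(4 + C + Y) (B(Y, C) = (Y + (C + 4))*(C + 6) = (Y + (4 + C))*(6 + C) = (4 + C + Y)*(6 + C) = (6 + C)*(4 + C + Y))
B(6, -16)² = (24 + (-16)² + 6*6 + 10*(-16) - 16*6)² = (24 + 256 + 36 - 160 - 96)² = 60² = 3600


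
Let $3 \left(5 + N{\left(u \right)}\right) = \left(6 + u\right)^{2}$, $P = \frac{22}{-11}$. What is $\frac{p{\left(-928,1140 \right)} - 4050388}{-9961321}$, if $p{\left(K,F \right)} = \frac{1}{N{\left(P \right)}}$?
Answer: $\frac{4050385}{9961321} \approx 0.40661$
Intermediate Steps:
$P = -2$ ($P = 22 \left(- \frac{1}{11}\right) = -2$)
$N{\left(u \right)} = -5 + \frac{\left(6 + u\right)^{2}}{3}$
$p{\left(K,F \right)} = 3$ ($p{\left(K,F \right)} = \frac{1}{-5 + \frac{\left(6 - 2\right)^{2}}{3}} = \frac{1}{-5 + \frac{4^{2}}{3}} = \frac{1}{-5 + \frac{1}{3} \cdot 16} = \frac{1}{-5 + \frac{16}{3}} = \frac{1}{\frac{1}{3}} = 3$)
$\frac{p{\left(-928,1140 \right)} - 4050388}{-9961321} = \frac{3 - 4050388}{-9961321} = \left(-4050385\right) \left(- \frac{1}{9961321}\right) = \frac{4050385}{9961321}$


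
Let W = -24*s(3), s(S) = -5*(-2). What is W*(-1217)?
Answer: 292080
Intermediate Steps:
s(S) = 10
W = -240 (W = -24*10 = -240)
W*(-1217) = -240*(-1217) = 292080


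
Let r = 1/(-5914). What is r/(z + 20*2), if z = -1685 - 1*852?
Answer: 1/14767258 ≈ 6.7717e-8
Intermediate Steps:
r = -1/5914 ≈ -0.00016909
z = -2537 (z = -1685 - 852 = -2537)
r/(z + 20*2) = -1/(5914*(-2537 + 20*2)) = -1/(5914*(-2537 + 40)) = -1/5914/(-2497) = -1/5914*(-1/2497) = 1/14767258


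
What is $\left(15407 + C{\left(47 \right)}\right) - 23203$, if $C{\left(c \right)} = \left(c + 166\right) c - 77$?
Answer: $2138$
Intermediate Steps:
$C{\left(c \right)} = -77 + c \left(166 + c\right)$ ($C{\left(c \right)} = \left(166 + c\right) c - 77 = c \left(166 + c\right) - 77 = -77 + c \left(166 + c\right)$)
$\left(15407 + C{\left(47 \right)}\right) - 23203 = \left(15407 + \left(-77 + 47^{2} + 166 \cdot 47\right)\right) - 23203 = \left(15407 + \left(-77 + 2209 + 7802\right)\right) - 23203 = \left(15407 + 9934\right) - 23203 = 25341 - 23203 = 2138$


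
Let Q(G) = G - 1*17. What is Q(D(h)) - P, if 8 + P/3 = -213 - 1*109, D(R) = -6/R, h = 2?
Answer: 970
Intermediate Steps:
Q(G) = -17 + G (Q(G) = G - 17 = -17 + G)
P = -990 (P = -24 + 3*(-213 - 1*109) = -24 + 3*(-213 - 109) = -24 + 3*(-322) = -24 - 966 = -990)
Q(D(h)) - P = (-17 - 6/2) - 1*(-990) = (-17 - 6*1/2) + 990 = (-17 - 3) + 990 = -20 + 990 = 970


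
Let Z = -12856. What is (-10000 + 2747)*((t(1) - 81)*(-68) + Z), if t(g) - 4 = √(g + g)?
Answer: 55267860 + 493204*√2 ≈ 5.5965e+7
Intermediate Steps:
t(g) = 4 + √2*√g (t(g) = 4 + √(g + g) = 4 + √(2*g) = 4 + √2*√g)
(-10000 + 2747)*((t(1) - 81)*(-68) + Z) = (-10000 + 2747)*(((4 + √2*√1) - 81)*(-68) - 12856) = -7253*(((4 + √2*1) - 81)*(-68) - 12856) = -7253*(((4 + √2) - 81)*(-68) - 12856) = -7253*((-77 + √2)*(-68) - 12856) = -7253*((5236 - 68*√2) - 12856) = -7253*(-7620 - 68*√2) = 55267860 + 493204*√2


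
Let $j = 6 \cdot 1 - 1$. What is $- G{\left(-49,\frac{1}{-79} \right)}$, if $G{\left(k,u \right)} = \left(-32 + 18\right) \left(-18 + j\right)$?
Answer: $-182$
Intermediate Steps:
$j = 5$ ($j = 6 - 1 = 5$)
$G{\left(k,u \right)} = 182$ ($G{\left(k,u \right)} = \left(-32 + 18\right) \left(-18 + 5\right) = \left(-14\right) \left(-13\right) = 182$)
$- G{\left(-49,\frac{1}{-79} \right)} = \left(-1\right) 182 = -182$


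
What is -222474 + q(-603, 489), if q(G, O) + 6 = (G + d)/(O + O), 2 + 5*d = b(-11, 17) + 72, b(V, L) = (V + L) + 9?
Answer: -108793013/489 ≈ -2.2248e+5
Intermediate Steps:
b(V, L) = 9 + L + V (b(V, L) = (L + V) + 9 = 9 + L + V)
d = 17 (d = -⅖ + ((9 + 17 - 11) + 72)/5 = -⅖ + (15 + 72)/5 = -⅖ + (⅕)*87 = -⅖ + 87/5 = 17)
q(G, O) = -6 + (17 + G)/(2*O) (q(G, O) = -6 + (G + 17)/(O + O) = -6 + (17 + G)/((2*O)) = -6 + (17 + G)*(1/(2*O)) = -6 + (17 + G)/(2*O))
-222474 + q(-603, 489) = -222474 + (½)*(17 - 603 - 12*489)/489 = -222474 + (½)*(1/489)*(17 - 603 - 5868) = -222474 + (½)*(1/489)*(-6454) = -222474 - 3227/489 = -108793013/489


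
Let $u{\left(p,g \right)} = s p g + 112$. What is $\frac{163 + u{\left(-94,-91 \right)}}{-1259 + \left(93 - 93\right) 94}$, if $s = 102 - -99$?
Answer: $- \frac{1719629}{1259} \approx -1365.9$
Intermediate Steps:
$s = 201$ ($s = 102 + 99 = 201$)
$u{\left(p,g \right)} = 112 + 201 g p$ ($u{\left(p,g \right)} = 201 p g + 112 = 201 g p + 112 = 112 + 201 g p$)
$\frac{163 + u{\left(-94,-91 \right)}}{-1259 + \left(93 - 93\right) 94} = \frac{163 + \left(112 + 201 \left(-91\right) \left(-94\right)\right)}{-1259 + \left(93 - 93\right) 94} = \frac{163 + \left(112 + 1719354\right)}{-1259 + 0 \cdot 94} = \frac{163 + 1719466}{-1259 + 0} = \frac{1719629}{-1259} = 1719629 \left(- \frac{1}{1259}\right) = - \frac{1719629}{1259}$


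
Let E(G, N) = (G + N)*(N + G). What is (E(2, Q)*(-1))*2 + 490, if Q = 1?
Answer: 472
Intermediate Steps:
E(G, N) = (G + N)² (E(G, N) = (G + N)*(G + N) = (G + N)²)
(E(2, Q)*(-1))*2 + 490 = ((2 + 1)²*(-1))*2 + 490 = (3²*(-1))*2 + 490 = (9*(-1))*2 + 490 = -9*2 + 490 = -18 + 490 = 472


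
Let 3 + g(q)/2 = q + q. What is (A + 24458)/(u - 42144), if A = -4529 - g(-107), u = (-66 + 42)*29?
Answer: -2909/6120 ≈ -0.47533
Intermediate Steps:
g(q) = -6 + 4*q (g(q) = -6 + 2*(q + q) = -6 + 2*(2*q) = -6 + 4*q)
u = -696 (u = -24*29 = -696)
A = -4095 (A = -4529 - (-6 + 4*(-107)) = -4529 - (-6 - 428) = -4529 - 1*(-434) = -4529 + 434 = -4095)
(A + 24458)/(u - 42144) = (-4095 + 24458)/(-696 - 42144) = 20363/(-42840) = 20363*(-1/42840) = -2909/6120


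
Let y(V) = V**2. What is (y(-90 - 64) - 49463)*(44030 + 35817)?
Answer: -2055820709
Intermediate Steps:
(y(-90 - 64) - 49463)*(44030 + 35817) = ((-90 - 64)**2 - 49463)*(44030 + 35817) = ((-154)**2 - 49463)*79847 = (23716 - 49463)*79847 = -25747*79847 = -2055820709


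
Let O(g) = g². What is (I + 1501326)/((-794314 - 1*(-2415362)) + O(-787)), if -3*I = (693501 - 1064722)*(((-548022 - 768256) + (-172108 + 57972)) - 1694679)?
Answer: -1160095644575/6721251 ≈ -1.7260e+5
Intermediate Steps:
I = -1160100148553/3 (I = -(693501 - 1064722)*(((-548022 - 768256) + (-172108 + 57972)) - 1694679)/3 = -(-371221)*((-1316278 - 114136) - 1694679)/3 = -(-371221)*(-1430414 - 1694679)/3 = -(-371221)*(-3125093)/3 = -⅓*1160100148553 = -1160100148553/3 ≈ -3.8670e+11)
(I + 1501326)/((-794314 - 1*(-2415362)) + O(-787)) = (-1160100148553/3 + 1501326)/((-794314 - 1*(-2415362)) + (-787)²) = -1160095644575/(3*((-794314 + 2415362) + 619369)) = -1160095644575/(3*(1621048 + 619369)) = -1160095644575/3/2240417 = -1160095644575/3*1/2240417 = -1160095644575/6721251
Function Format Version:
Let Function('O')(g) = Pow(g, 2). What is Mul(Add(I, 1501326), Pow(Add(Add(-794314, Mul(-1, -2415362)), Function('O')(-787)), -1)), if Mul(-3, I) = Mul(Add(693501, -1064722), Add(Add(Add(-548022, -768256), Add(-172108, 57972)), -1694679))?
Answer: Rational(-1160095644575, 6721251) ≈ -1.7260e+5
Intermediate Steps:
I = Rational(-1160100148553, 3) (I = Mul(Rational(-1, 3), Mul(Add(693501, -1064722), Add(Add(Add(-548022, -768256), Add(-172108, 57972)), -1694679))) = Mul(Rational(-1, 3), Mul(-371221, Add(Add(-1316278, -114136), -1694679))) = Mul(Rational(-1, 3), Mul(-371221, Add(-1430414, -1694679))) = Mul(Rational(-1, 3), Mul(-371221, -3125093)) = Mul(Rational(-1, 3), 1160100148553) = Rational(-1160100148553, 3) ≈ -3.8670e+11)
Mul(Add(I, 1501326), Pow(Add(Add(-794314, Mul(-1, -2415362)), Function('O')(-787)), -1)) = Mul(Add(Rational(-1160100148553, 3), 1501326), Pow(Add(Add(-794314, Mul(-1, -2415362)), Pow(-787, 2)), -1)) = Mul(Rational(-1160095644575, 3), Pow(Add(Add(-794314, 2415362), 619369), -1)) = Mul(Rational(-1160095644575, 3), Pow(Add(1621048, 619369), -1)) = Mul(Rational(-1160095644575, 3), Pow(2240417, -1)) = Mul(Rational(-1160095644575, 3), Rational(1, 2240417)) = Rational(-1160095644575, 6721251)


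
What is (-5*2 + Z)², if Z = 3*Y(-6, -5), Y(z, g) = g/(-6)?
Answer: 225/4 ≈ 56.250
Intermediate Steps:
Y(z, g) = -g/6 (Y(z, g) = g*(-⅙) = -g/6)
Z = 5/2 (Z = 3*(-⅙*(-5)) = 3*(⅚) = 5/2 ≈ 2.5000)
(-5*2 + Z)² = (-5*2 + 5/2)² = (-10 + 5/2)² = (-15/2)² = 225/4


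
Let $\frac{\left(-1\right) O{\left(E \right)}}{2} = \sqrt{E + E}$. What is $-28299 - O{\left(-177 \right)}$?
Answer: $-28299 + 2 i \sqrt{354} \approx -28299.0 + 37.63 i$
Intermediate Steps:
$O{\left(E \right)} = - 2 \sqrt{2} \sqrt{E}$ ($O{\left(E \right)} = - 2 \sqrt{E + E} = - 2 \sqrt{2 E} = - 2 \sqrt{2} \sqrt{E}$)
$-28299 - O{\left(-177 \right)} = -28299 - - 2 \sqrt{2} \sqrt{-177} = -28299 - - 2 \sqrt{2} i \sqrt{177} = -28299 - - 2 i \sqrt{354} = -28299 + 2 i \sqrt{354}$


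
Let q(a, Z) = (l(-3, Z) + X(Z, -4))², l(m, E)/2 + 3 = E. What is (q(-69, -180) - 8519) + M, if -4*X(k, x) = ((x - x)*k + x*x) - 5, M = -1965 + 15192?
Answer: 2250953/16 ≈ 1.4068e+5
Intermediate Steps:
l(m, E) = -6 + 2*E
M = 13227
X(k, x) = 5/4 - x²/4 (X(k, x) = -(((x - x)*k + x*x) - 5)/4 = -((0*k + x²) - 5)/4 = -((0 + x²) - 5)/4 = -(x² - 5)/4 = -(-5 + x²)/4 = 5/4 - x²/4)
q(a, Z) = (-35/4 + 2*Z)² (q(a, Z) = ((-6 + 2*Z) + (5/4 - ¼*(-4)²))² = ((-6 + 2*Z) + (5/4 - ¼*16))² = ((-6 + 2*Z) + (5/4 - 4))² = ((-6 + 2*Z) - 11/4)² = (-35/4 + 2*Z)²)
(q(-69, -180) - 8519) + M = ((-35 + 8*(-180))²/16 - 8519) + 13227 = ((-35 - 1440)²/16 - 8519) + 13227 = ((1/16)*(-1475)² - 8519) + 13227 = ((1/16)*2175625 - 8519) + 13227 = (2175625/16 - 8519) + 13227 = 2039321/16 + 13227 = 2250953/16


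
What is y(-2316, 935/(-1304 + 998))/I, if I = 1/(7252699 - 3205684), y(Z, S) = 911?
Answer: 3686830665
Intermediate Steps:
I = 1/4047015 ≈ 2.4710e-7
y(-2316, 935/(-1304 + 998))/I = 911/(1/4047015) = 911*4047015 = 3686830665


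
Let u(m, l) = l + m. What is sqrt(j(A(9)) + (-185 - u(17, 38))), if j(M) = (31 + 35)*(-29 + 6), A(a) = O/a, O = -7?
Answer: I*sqrt(1758) ≈ 41.929*I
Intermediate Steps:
A(a) = -7/a
j(M) = -1518 (j(M) = 66*(-23) = -1518)
sqrt(j(A(9)) + (-185 - u(17, 38))) = sqrt(-1518 + (-185 - (38 + 17))) = sqrt(-1518 + (-185 - 1*55)) = sqrt(-1518 + (-185 - 55)) = sqrt(-1518 - 240) = sqrt(-1758) = I*sqrt(1758)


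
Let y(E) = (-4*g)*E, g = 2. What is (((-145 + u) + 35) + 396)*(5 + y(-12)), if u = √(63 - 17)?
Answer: 28886 + 101*√46 ≈ 29571.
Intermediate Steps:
y(E) = -8*E (y(E) = (-4*2)*E = -8*E)
u = √46 ≈ 6.7823
(((-145 + u) + 35) + 396)*(5 + y(-12)) = (((-145 + √46) + 35) + 396)*(5 - 8*(-12)) = ((-110 + √46) + 396)*(5 + 96) = (286 + √46)*101 = 28886 + 101*√46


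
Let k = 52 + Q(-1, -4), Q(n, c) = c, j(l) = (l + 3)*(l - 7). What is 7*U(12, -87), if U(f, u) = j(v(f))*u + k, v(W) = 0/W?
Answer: 13125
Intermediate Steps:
v(W) = 0
j(l) = (-7 + l)*(3 + l) (j(l) = (3 + l)*(-7 + l) = (-7 + l)*(3 + l))
k = 48 (k = 52 - 4 = 48)
U(f, u) = 48 - 21*u (U(f, u) = (-21 + 0² - 4*0)*u + 48 = (-21 + 0 + 0)*u + 48 = -21*u + 48 = 48 - 21*u)
7*U(12, -87) = 7*(48 - 21*(-87)) = 7*(48 + 1827) = 7*1875 = 13125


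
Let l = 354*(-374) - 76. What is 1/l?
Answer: -1/132472 ≈ -7.5488e-6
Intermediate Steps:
l = -132472 (l = -132396 - 76 = -132472)
1/l = 1/(-132472) = -1/132472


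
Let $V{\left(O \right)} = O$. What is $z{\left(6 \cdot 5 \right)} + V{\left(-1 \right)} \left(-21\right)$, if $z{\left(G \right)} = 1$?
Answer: $22$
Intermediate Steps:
$z{\left(6 \cdot 5 \right)} + V{\left(-1 \right)} \left(-21\right) = 1 - -21 = 1 + 21 = 22$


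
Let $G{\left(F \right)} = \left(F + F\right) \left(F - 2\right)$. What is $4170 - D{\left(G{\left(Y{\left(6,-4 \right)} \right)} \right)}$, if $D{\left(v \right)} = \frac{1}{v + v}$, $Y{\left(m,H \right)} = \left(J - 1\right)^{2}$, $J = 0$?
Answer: $\frac{16681}{4} \approx 4170.3$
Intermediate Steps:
$Y{\left(m,H \right)} = 1$ ($Y{\left(m,H \right)} = \left(0 - 1\right)^{2} = \left(-1\right)^{2} = 1$)
$G{\left(F \right)} = 2 F \left(-2 + F\right)$
$D{\left(v \right)} = \frac{1}{2 v}$
$4170 - D{\left(G{\left(Y{\left(6,-4 \right)} \right)} \right)} = 4170 - \frac{1}{2 \cdot 2 \cdot 1 \left(-2 + 1\right)} = 4170 - \frac{1}{2 \cdot 2 \cdot 1 \left(-1\right)} = 4170 - \frac{1}{2 \left(-2\right)} = 4170 - \frac{1}{2} \left(- \frac{1}{2}\right) = 4170 - - \frac{1}{4} = 4170 + \frac{1}{4} = \frac{16681}{4}$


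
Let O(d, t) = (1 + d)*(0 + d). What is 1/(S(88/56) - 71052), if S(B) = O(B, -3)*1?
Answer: -49/3481350 ≈ -1.4075e-5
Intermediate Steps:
O(d, t) = d*(1 + d) (O(d, t) = (1 + d)*d = d*(1 + d))
S(B) = B*(1 + B) (S(B) = (B*(1 + B))*1 = B*(1 + B))
1/(S(88/56) - 71052) = 1/((88/56)*(1 + 88/56) - 71052) = 1/((88*(1/56))*(1 + 88*(1/56)) - 71052) = 1/(11*(1 + 11/7)/7 - 71052) = 1/((11/7)*(18/7) - 71052) = 1/(198/49 - 71052) = 1/(-3481350/49) = -49/3481350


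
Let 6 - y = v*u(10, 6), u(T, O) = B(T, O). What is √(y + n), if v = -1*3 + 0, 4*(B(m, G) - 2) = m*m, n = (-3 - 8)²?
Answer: 4*√13 ≈ 14.422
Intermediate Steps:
n = 121 (n = (-11)² = 121)
B(m, G) = 2 + m²/4 (B(m, G) = 2 + (m*m)/4 = 2 + m²/4)
u(T, O) = 2 + T²/4
v = -3 (v = -3 + 0 = -3)
y = 87 (y = 6 - (-3)*(2 + (¼)*10²) = 6 - (-3)*(2 + (¼)*100) = 6 - (-3)*(2 + 25) = 6 - (-3)*27 = 6 - 1*(-81) = 6 + 81 = 87)
√(y + n) = √(87 + 121) = √208 = 4*√13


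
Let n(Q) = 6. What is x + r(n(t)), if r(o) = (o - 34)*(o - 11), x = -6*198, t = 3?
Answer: -1048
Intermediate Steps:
x = -1188
r(o) = (-34 + o)*(-11 + o)
x + r(n(t)) = -1188 + (374 + 6² - 45*6) = -1188 + (374 + 36 - 270) = -1188 + 140 = -1048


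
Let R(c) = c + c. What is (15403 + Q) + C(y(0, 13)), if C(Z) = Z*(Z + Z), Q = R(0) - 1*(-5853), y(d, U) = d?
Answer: 21256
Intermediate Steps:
R(c) = 2*c
Q = 5853 (Q = 2*0 - 1*(-5853) = 0 + 5853 = 5853)
C(Z) = 2*Z² (C(Z) = Z*(2*Z) = 2*Z²)
(15403 + Q) + C(y(0, 13)) = (15403 + 5853) + 2*0² = 21256 + 2*0 = 21256 + 0 = 21256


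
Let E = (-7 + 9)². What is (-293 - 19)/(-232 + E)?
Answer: 26/19 ≈ 1.3684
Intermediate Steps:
E = 4 (E = 2² = 4)
(-293 - 19)/(-232 + E) = (-293 - 19)/(-232 + 4) = -312/(-228) = -312*(-1/228) = 26/19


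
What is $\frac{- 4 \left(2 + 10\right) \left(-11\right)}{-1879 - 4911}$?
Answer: $- \frac{264}{3395} \approx -0.077761$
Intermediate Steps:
$\frac{- 4 \left(2 + 10\right) \left(-11\right)}{-1879 - 4911} = \frac{\left(-4\right) 12 \left(-11\right)}{-1879 - 4911} = \frac{\left(-48\right) \left(-11\right)}{-6790} = 528 \left(- \frac{1}{6790}\right) = - \frac{264}{3395}$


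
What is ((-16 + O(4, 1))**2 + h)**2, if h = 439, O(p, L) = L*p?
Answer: 339889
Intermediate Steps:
((-16 + O(4, 1))**2 + h)**2 = ((-16 + 1*4)**2 + 439)**2 = ((-16 + 4)**2 + 439)**2 = ((-12)**2 + 439)**2 = (144 + 439)**2 = 583**2 = 339889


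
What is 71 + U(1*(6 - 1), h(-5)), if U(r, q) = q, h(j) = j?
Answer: 66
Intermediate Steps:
71 + U(1*(6 - 1), h(-5)) = 71 - 5 = 66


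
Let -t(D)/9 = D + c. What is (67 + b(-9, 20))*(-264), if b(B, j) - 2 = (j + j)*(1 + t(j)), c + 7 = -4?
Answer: 826584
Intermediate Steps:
c = -11 (c = -7 - 4 = -11)
t(D) = 99 - 9*D (t(D) = -9*(D - 11) = -9*(-11 + D) = 99 - 9*D)
b(B, j) = 2 + 2*j*(100 - 9*j) (b(B, j) = 2 + (j + j)*(1 + (99 - 9*j)) = 2 + (2*j)*(100 - 9*j) = 2 + 2*j*(100 - 9*j))
(67 + b(-9, 20))*(-264) = (67 + (2 - 18*20² + 200*20))*(-264) = (67 + (2 - 18*400 + 4000))*(-264) = (67 + (2 - 7200 + 4000))*(-264) = (67 - 3198)*(-264) = -3131*(-264) = 826584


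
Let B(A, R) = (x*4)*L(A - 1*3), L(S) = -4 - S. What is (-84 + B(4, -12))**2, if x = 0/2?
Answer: 7056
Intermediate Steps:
x = 0 (x = 0*(1/2) = 0)
B(A, R) = 0 (B(A, R) = (0*4)*(-4 - (A - 1*3)) = 0*(-4 - (A - 3)) = 0*(-4 - (-3 + A)) = 0*(-4 + (3 - A)) = 0*(-1 - A) = 0)
(-84 + B(4, -12))**2 = (-84 + 0)**2 = (-84)**2 = 7056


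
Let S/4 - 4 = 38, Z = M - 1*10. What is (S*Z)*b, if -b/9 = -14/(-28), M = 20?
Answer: -7560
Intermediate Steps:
Z = 10 (Z = 20 - 1*10 = 20 - 10 = 10)
S = 168 (S = 16 + 4*38 = 16 + 152 = 168)
b = -9/2 (b = -(-126)/(-28) = -(-126)*(-1)/28 = -9*½ = -9/2 ≈ -4.5000)
(S*Z)*b = (168*10)*(-9/2) = 1680*(-9/2) = -7560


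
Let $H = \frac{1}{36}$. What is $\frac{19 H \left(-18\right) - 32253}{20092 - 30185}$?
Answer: $\frac{64525}{20186} \approx 3.1965$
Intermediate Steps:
$H = \frac{1}{36} \approx 0.027778$
$\frac{19 H \left(-18\right) - 32253}{20092 - 30185} = \frac{19 \cdot \frac{1}{36} \left(-18\right) - 32253}{20092 - 30185} = \frac{\frac{19}{36} \left(-18\right) - 32253}{-10093} = \left(- \frac{19}{2} - 32253\right) \left(- \frac{1}{10093}\right) = \left(- \frac{64525}{2}\right) \left(- \frac{1}{10093}\right) = \frac{64525}{20186}$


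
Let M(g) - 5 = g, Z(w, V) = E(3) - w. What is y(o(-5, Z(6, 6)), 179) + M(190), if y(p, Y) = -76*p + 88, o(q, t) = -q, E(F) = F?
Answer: -97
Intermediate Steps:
Z(w, V) = 3 - w
M(g) = 5 + g
y(p, Y) = 88 - 76*p
y(o(-5, Z(6, 6)), 179) + M(190) = (88 - (-76)*(-5)) + (5 + 190) = (88 - 76*5) + 195 = (88 - 380) + 195 = -292 + 195 = -97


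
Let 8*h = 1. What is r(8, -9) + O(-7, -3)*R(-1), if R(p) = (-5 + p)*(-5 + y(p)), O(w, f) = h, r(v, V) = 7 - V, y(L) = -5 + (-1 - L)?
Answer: 47/2 ≈ 23.500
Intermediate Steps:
y(L) = -6 - L
h = ⅛ (h = (⅛)*1 = ⅛ ≈ 0.12500)
O(w, f) = ⅛
R(p) = (-11 - p)*(-5 + p) (R(p) = (-5 + p)*(-5 + (-6 - p)) = (-5 + p)*(-11 - p) = (-11 - p)*(-5 + p))
r(8, -9) + O(-7, -3)*R(-1) = (7 - 1*(-9)) + (55 - 1*(-1)*(6 - 1))/8 = (7 + 9) + (55 - 1*(-1)*5)/8 = 16 + (55 + 5)/8 = 16 + (⅛)*60 = 16 + 15/2 = 47/2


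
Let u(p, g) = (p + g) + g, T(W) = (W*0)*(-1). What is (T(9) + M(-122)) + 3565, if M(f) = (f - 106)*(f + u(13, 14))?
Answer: 22033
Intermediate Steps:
T(W) = 0 (T(W) = 0*(-1) = 0)
u(p, g) = p + 2*g (u(p, g) = (g + p) + g = p + 2*g)
M(f) = (-106 + f)*(41 + f) (M(f) = (f - 106)*(f + (13 + 2*14)) = (-106 + f)*(f + (13 + 28)) = (-106 + f)*(f + 41) = (-106 + f)*(41 + f))
(T(9) + M(-122)) + 3565 = (0 + (-4346 + (-122)² - 65*(-122))) + 3565 = (0 + (-4346 + 14884 + 7930)) + 3565 = (0 + 18468) + 3565 = 18468 + 3565 = 22033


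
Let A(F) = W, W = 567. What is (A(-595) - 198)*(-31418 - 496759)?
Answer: -194897313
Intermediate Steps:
A(F) = 567
(A(-595) - 198)*(-31418 - 496759) = (567 - 198)*(-31418 - 496759) = 369*(-528177) = -194897313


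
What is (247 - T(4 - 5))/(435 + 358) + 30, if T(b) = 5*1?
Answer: 24032/793 ≈ 30.305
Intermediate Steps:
T(b) = 5
(247 - T(4 - 5))/(435 + 358) + 30 = (247 - 1*5)/(435 + 358) + 30 = (247 - 5)/793 + 30 = (1/793)*242 + 30 = 242/793 + 30 = 24032/793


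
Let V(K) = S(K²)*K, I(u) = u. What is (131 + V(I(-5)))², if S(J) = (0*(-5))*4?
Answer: 17161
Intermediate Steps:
S(J) = 0 (S(J) = 0*4 = 0)
V(K) = 0 (V(K) = 0*K = 0)
(131 + V(I(-5)))² = (131 + 0)² = 131² = 17161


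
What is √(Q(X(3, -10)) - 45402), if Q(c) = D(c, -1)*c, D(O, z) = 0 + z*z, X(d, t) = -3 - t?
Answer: I*√45395 ≈ 213.06*I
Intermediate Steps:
D(O, z) = z² (D(O, z) = 0 + z² = z²)
Q(c) = c (Q(c) = (-1)²*c = 1*c = c)
√(Q(X(3, -10)) - 45402) = √((-3 - 1*(-10)) - 45402) = √((-3 + 10) - 45402) = √(7 - 45402) = √(-45395) = I*√45395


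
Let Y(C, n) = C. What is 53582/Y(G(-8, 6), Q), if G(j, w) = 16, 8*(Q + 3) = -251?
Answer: 26791/8 ≈ 3348.9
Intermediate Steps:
Q = -275/8 (Q = -3 + (⅛)*(-251) = -3 - 251/8 = -275/8 ≈ -34.375)
53582/Y(G(-8, 6), Q) = 53582/16 = 53582*(1/16) = 26791/8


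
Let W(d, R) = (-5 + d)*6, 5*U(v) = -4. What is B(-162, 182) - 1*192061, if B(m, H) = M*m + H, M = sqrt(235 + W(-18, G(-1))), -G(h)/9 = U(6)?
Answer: -191879 - 162*sqrt(97) ≈ -1.9347e+5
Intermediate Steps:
U(v) = -4/5 (U(v) = (1/5)*(-4) = -4/5)
G(h) = 36/5 (G(h) = -9*(-4/5) = 36/5)
W(d, R) = -30 + 6*d
M = sqrt(97) (M = sqrt(235 + (-30 + 6*(-18))) = sqrt(235 + (-30 - 108)) = sqrt(235 - 138) = sqrt(97) ≈ 9.8489)
B(m, H) = H + m*sqrt(97) (B(m, H) = sqrt(97)*m + H = m*sqrt(97) + H = H + m*sqrt(97))
B(-162, 182) - 1*192061 = (182 - 162*sqrt(97)) - 1*192061 = (182 - 162*sqrt(97)) - 192061 = -191879 - 162*sqrt(97)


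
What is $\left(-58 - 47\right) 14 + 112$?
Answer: $-1358$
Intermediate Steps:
$\left(-58 - 47\right) 14 + 112 = \left(-105\right) 14 + 112 = -1470 + 112 = -1358$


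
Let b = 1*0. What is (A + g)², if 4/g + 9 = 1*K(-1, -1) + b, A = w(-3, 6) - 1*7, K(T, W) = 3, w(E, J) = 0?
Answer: 529/9 ≈ 58.778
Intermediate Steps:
b = 0
A = -7 (A = 0 - 1*7 = 0 - 7 = -7)
g = -⅔ (g = 4/(-9 + (1*3 + 0)) = 4/(-9 + (3 + 0)) = 4/(-9 + 3) = 4/(-6) = 4*(-⅙) = -⅔ ≈ -0.66667)
(A + g)² = (-7 - ⅔)² = (-23/3)² = 529/9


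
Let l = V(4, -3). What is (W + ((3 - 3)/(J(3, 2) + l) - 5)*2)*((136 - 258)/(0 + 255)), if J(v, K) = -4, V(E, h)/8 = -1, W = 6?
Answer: 488/255 ≈ 1.9137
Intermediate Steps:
V(E, h) = -8 (V(E, h) = 8*(-1) = -8)
l = -8
(W + ((3 - 3)/(J(3, 2) + l) - 5)*2)*((136 - 258)/(0 + 255)) = (6 + ((3 - 3)/(-4 - 8) - 5)*2)*((136 - 258)/(0 + 255)) = (6 + (0/(-12) - 5)*2)*(-122/255) = (6 + (0*(-1/12) - 5)*2)*(-122*1/255) = (6 + (0 - 5)*2)*(-122/255) = (6 - 5*2)*(-122/255) = (6 - 10)*(-122/255) = -4*(-122/255) = 488/255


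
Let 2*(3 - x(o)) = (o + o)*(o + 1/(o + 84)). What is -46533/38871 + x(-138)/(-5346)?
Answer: 245738315/103902183 ≈ 2.3651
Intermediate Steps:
x(o) = 3 - o*(o + 1/(84 + o)) (x(o) = 3 - (o + o)*(o + 1/(o + 84))/2 = 3 - 2*o*(o + 1/(84 + o))/2 = 3 - o*(o + 1/(84 + o)))
-46533/38871 + x(-138)/(-5346) = -46533/38871 + ((252 - 1*(-138)**3 - 84*(-138)**2 + 2*(-138))/(84 - 138))/(-5346) = -46533*1/38871 + ((252 - 1*(-2628072) - 84*19044 - 276)/(-54))*(-1/5346) = -15511/12957 - (252 + 2628072 - 1599696 - 276)/54*(-1/5346) = -15511/12957 - 1/54*1028352*(-1/5346) = -15511/12957 - 171392/9*(-1/5346) = -15511/12957 + 85696/24057 = 245738315/103902183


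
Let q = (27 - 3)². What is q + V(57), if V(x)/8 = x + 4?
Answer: 1064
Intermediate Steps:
q = 576 (q = 24² = 576)
V(x) = 32 + 8*x (V(x) = 8*(x + 4) = 8*(4 + x) = 32 + 8*x)
q + V(57) = 576 + (32 + 8*57) = 576 + (32 + 456) = 576 + 488 = 1064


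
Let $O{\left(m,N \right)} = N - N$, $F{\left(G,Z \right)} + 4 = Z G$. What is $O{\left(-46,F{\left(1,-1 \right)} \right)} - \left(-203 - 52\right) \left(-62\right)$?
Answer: $-15810$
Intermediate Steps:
$F{\left(G,Z \right)} = -4 + G Z$ ($F{\left(G,Z \right)} = -4 + Z G = -4 + G Z$)
$O{\left(m,N \right)} = 0$
$O{\left(-46,F{\left(1,-1 \right)} \right)} - \left(-203 - 52\right) \left(-62\right) = 0 - \left(-203 - 52\right) \left(-62\right) = 0 - \left(-255\right) \left(-62\right) = 0 - 15810 = -15810$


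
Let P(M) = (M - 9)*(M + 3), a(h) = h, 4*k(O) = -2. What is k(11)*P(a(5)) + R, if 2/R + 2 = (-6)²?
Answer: 273/17 ≈ 16.059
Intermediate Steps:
k(O) = -½ (k(O) = (¼)*(-2) = -½)
P(M) = (-9 + M)*(3 + M)
R = 1/17 (R = 2/(-2 + (-6)²) = 2/(-2 + 36) = 2/34 = 2*(1/34) = 1/17 ≈ 0.058824)
k(11)*P(a(5)) + R = -(-27 + 5² - 6*5)/2 + 1/17 = -(-27 + 25 - 30)/2 + 1/17 = -½*(-32) + 1/17 = 16 + 1/17 = 273/17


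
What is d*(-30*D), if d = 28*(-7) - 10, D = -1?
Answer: -6180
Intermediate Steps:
d = -206 (d = -196 - 10 = -206)
d*(-30*D) = -(-6180)*(-1) = -206*30 = -6180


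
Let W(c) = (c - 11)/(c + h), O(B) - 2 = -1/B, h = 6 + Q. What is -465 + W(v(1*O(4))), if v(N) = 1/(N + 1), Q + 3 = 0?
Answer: -17322/37 ≈ -468.16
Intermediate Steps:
Q = -3 (Q = -3 + 0 = -3)
h = 3 (h = 6 - 3 = 3)
O(B) = 2 - 1/B
v(N) = 1/(1 + N)
W(c) = (-11 + c)/(3 + c) (W(c) = (c - 11)/(c + 3) = (-11 + c)/(3 + c))
-465 + W(v(1*O(4))) = -465 + (-11 + 1/(1 + 1*(2 - 1/4)))/(3 + 1/(1 + 1*(2 - 1/4))) = -465 + (-11 + 1/(1 + 1*(2 - 1*¼)))/(3 + 1/(1 + 1*(2 - 1*¼))) = -465 + (-11 + 1/(1 + 1*(2 - ¼)))/(3 + 1/(1 + 1*(2 - ¼))) = -465 + (-11 + 1/(1 + 1*(7/4)))/(3 + 1/(1 + 1*(7/4))) = -465 + (-11 + 1/(1 + 7/4))/(3 + 1/(1 + 7/4)) = -465 + (-11 + 1/(11/4))/(3 + 1/(11/4)) = -465 + (-11 + 4/11)/(3 + 4/11) = -465 - 117/11/(37/11) = -465 + (11/37)*(-117/11) = -465 - 117/37 = -17322/37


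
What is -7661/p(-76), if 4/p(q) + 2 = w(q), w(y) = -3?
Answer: 38305/4 ≈ 9576.3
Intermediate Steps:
p(q) = -4/5 (p(q) = 4/(-2 - 3) = 4/(-5) = 4*(-1/5) = -4/5)
-7661/p(-76) = -7661/(-4/5) = -7661*(-5/4) = 38305/4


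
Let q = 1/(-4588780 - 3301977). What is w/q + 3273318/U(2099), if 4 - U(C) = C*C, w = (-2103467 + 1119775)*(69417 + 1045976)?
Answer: 4238260989203226909242134/489533 ≈ 8.6578e+18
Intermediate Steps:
w = -1097203170956 (w = -983692*1115393 = -1097203170956)
U(C) = 4 - C**2 (U(C) = 4 - C*C = 4 - C**2)
q = -1/7890757 (q = 1/(-7890757) = -1/7890757 ≈ -1.2673e-7)
w/q + 3273318/U(2099) = -1097203170956/(-1/7890757) + 3273318/(4 - 1*2099**2) = -1097203170956*(-7890757) + 3273318/(4 - 1*4405801) = 8657763601643253692 + 3273318/(4 - 4405801) = 8657763601643253692 + 3273318/(-4405797) = 8657763601643253692 + 3273318*(-1/4405797) = 8657763601643253692 - 363702/489533 = 4238260989203226909242134/489533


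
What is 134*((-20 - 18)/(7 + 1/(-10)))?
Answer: -50920/69 ≈ -737.97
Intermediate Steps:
134*((-20 - 18)/(7 + 1/(-10))) = 134*(-38/(7 - ⅒)) = 134*(-38/69/10) = 134*(-38*10/69) = 134*(-380/69) = -50920/69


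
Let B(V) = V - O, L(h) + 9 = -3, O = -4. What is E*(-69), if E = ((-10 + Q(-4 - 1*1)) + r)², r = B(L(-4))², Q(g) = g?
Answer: -165669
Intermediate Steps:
L(h) = -12 (L(h) = -9 - 3 = -12)
B(V) = 4 + V (B(V) = V - 1*(-4) = V + 4 = 4 + V)
r = 64 (r = (4 - 12)² = (-8)² = 64)
E = 2401 (E = ((-10 + (-4 - 1*1)) + 64)² = ((-10 + (-4 - 1)) + 64)² = ((-10 - 5) + 64)² = (-15 + 64)² = 49² = 2401)
E*(-69) = 2401*(-69) = -165669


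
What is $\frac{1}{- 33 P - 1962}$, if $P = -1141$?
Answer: $\frac{1}{35691} \approx 2.8018 \cdot 10^{-5}$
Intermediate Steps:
$\frac{1}{- 33 P - 1962} = \frac{1}{\left(-33\right) \left(-1141\right) - 1962} = \frac{1}{37653 - 1962} = \frac{1}{35691}$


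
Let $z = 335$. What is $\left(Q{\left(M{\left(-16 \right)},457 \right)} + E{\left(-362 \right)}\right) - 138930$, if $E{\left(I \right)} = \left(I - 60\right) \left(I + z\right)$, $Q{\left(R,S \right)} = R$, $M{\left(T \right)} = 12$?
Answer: $-127524$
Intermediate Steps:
$E{\left(I \right)} = \left(-60 + I\right) \left(335 + I\right)$ ($E{\left(I \right)} = \left(I - 60\right) \left(I + 335\right) = \left(-60 + I\right) \left(335 + I\right)$)
$\left(Q{\left(M{\left(-16 \right)},457 \right)} + E{\left(-362 \right)}\right) - 138930 = \left(12 + \left(-20100 + \left(-362\right)^{2} + 275 \left(-362\right)\right)\right) - 138930 = \left(12 - -11394\right) - 138930 = \left(12 + 11394\right) - 138930 = 11406 - 138930 = -127524$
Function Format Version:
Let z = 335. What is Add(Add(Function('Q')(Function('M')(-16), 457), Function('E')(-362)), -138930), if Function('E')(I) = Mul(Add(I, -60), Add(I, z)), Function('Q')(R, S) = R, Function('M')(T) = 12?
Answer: -127524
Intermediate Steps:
Function('E')(I) = Mul(Add(-60, I), Add(335, I)) (Function('E')(I) = Mul(Add(I, -60), Add(I, 335)) = Mul(Add(-60, I), Add(335, I)))
Add(Add(Function('Q')(Function('M')(-16), 457), Function('E')(-362)), -138930) = Add(Add(12, Add(-20100, Pow(-362, 2), Mul(275, -362))), -138930) = Add(Add(12, Add(-20100, 131044, -99550)), -138930) = Add(Add(12, 11394), -138930) = Add(11406, -138930) = -127524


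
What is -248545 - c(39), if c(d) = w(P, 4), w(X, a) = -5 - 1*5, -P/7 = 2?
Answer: -248535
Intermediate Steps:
P = -14 (P = -7*2 = -14)
w(X, a) = -10 (w(X, a) = -5 - 5 = -10)
c(d) = -10
-248545 - c(39) = -248545 - 1*(-10) = -248545 + 10 = -248535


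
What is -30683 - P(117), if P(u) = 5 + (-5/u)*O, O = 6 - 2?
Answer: -3590476/117 ≈ -30688.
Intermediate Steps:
O = 4
P(u) = 5 - 20/u (P(u) = 5 - 5/u*4 = 5 - 20/u)
-30683 - P(117) = -30683 - (5 - 20/117) = -30683 - 1*565/117 = -30683 - 565/117 = -3590476/117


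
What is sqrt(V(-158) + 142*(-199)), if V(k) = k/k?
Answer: I*sqrt(28257) ≈ 168.1*I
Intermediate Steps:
V(k) = 1
sqrt(V(-158) + 142*(-199)) = sqrt(1 + 142*(-199)) = sqrt(1 - 28258) = sqrt(-28257) = I*sqrt(28257)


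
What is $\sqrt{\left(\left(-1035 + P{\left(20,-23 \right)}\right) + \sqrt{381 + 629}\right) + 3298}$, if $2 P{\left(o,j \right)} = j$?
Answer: $\frac{\sqrt{9006 + 4 \sqrt{1010}}}{2} \approx 47.784$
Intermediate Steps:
$P{\left(o,j \right)} = \frac{j}{2}$
$\sqrt{\left(\left(-1035 + P{\left(20,-23 \right)}\right) + \sqrt{381 + 629}\right) + 3298} = \sqrt{\left(\left(-1035 + \frac{1}{2} \left(-23\right)\right) + \sqrt{381 + 629}\right) + 3298} = \sqrt{\left(\left(-1035 - \frac{23}{2}\right) + \sqrt{1010}\right) + 3298} = \sqrt{\left(- \frac{2093}{2} + \sqrt{1010}\right) + 3298} = \sqrt{\frac{4503}{2} + \sqrt{1010}}$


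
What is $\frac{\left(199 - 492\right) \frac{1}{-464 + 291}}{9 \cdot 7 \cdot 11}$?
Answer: $\frac{293}{119889} \approx 0.0024439$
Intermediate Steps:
$\frac{\left(199 - 492\right) \frac{1}{-464 + 291}}{9 \cdot 7 \cdot 11} = \frac{\left(-293\right) \frac{1}{-173}}{63 \cdot 11} = \frac{\left(-293\right) \left(- \frac{1}{173}\right)}{693} = \frac{293}{173} \cdot \frac{1}{693} = \frac{293}{119889}$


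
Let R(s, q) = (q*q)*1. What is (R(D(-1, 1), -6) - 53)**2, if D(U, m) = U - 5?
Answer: 289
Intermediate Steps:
D(U, m) = -5 + U
R(s, q) = q**2 (R(s, q) = q**2*1 = q**2)
(R(D(-1, 1), -6) - 53)**2 = ((-6)**2 - 53)**2 = (36 - 53)**2 = (-17)**2 = 289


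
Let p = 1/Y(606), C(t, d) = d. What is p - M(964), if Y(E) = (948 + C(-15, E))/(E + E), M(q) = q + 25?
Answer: -255949/259 ≈ -988.22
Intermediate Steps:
M(q) = 25 + q
Y(E) = (948 + E)/(2*E) (Y(E) = (948 + E)/(E + E) = (948 + E)/((2*E)) = (948 + E)*(1/(2*E)) = (948 + E)/(2*E))
p = 202/259 (p = 1/((1/2)*(948 + 606)/606) = 1/((1/2)*(1/606)*1554) = 1/(259/202) = 202/259 ≈ 0.77992)
p - M(964) = 202/259 - (25 + 964) = 202/259 - 1*989 = 202/259 - 989 = -255949/259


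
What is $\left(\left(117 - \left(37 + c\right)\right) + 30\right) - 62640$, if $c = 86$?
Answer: $-62616$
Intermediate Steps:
$\left(\left(117 - \left(37 + c\right)\right) + 30\right) - 62640 = \left(\left(117 - 123\right) + 30\right) - 62640 = \left(-6 + 30\right) - 62640 = 24 - 62640 = -62616$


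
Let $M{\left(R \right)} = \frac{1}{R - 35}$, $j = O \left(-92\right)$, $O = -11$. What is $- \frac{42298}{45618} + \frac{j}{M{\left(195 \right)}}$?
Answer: $\frac{3693212131}{22809} \approx 1.6192 \cdot 10^{5}$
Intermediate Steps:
$j = 1012$ ($j = \left(-11\right) \left(-92\right) = 1012$)
$M{\left(R \right)} = \frac{1}{-35 + R}$
$- \frac{42298}{45618} + \frac{j}{M{\left(195 \right)}} = - \frac{42298}{45618} + \frac{1012}{\frac{1}{-35 + 195}} = \left(-42298\right) \frac{1}{45618} + \frac{1012}{\frac{1}{160}} = - \frac{21149}{22809} + 1012 \frac{1}{\frac{1}{160}} = - \frac{21149}{22809} + 1012 \cdot 160 = - \frac{21149}{22809} + 161920 = \frac{3693212131}{22809}$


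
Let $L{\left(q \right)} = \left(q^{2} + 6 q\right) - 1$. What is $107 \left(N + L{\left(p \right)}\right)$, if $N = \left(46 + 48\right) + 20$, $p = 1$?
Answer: $12840$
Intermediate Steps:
$L{\left(q \right)} = -1 + q^{2} + 6 q$
$N = 114$ ($N = 94 + 20 = 114$)
$107 \left(N + L{\left(p \right)}\right) = 107 \left(114 + \left(-1 + 1^{2} + 6 \cdot 1\right)\right) = 107 \left(114 + \left(-1 + 1 + 6\right)\right) = 107 \left(114 + 6\right) = 107 \cdot 120 = 12840$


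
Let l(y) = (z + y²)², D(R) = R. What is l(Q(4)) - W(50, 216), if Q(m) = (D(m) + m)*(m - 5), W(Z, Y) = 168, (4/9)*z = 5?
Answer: 87913/16 ≈ 5494.6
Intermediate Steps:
z = 45/4 (z = (9/4)*5 = 45/4 ≈ 11.250)
Q(m) = 2*m*(-5 + m) (Q(m) = (m + m)*(m - 5) = (2*m)*(-5 + m) = 2*m*(-5 + m))
l(y) = (45/4 + y²)²
l(Q(4)) - W(50, 216) = (45 + 4*(2*4*(-5 + 4))²)²/16 - 1*168 = (45 + 4*(2*4*(-1))²)²/16 - 168 = (45 + 4*(-8)²)²/16 - 168 = (45 + 4*64)²/16 - 168 = (45 + 256)²/16 - 168 = (1/16)*301² - 168 = (1/16)*90601 - 168 = 90601/16 - 168 = 87913/16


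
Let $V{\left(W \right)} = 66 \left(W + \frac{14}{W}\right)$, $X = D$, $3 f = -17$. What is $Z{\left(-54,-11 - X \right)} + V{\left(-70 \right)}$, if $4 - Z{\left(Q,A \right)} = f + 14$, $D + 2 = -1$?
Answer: $- \frac{69563}{15} \approx -4637.5$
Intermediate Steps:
$D = -3$ ($D = -2 - 1 = -3$)
$f = - \frac{17}{3}$ ($f = \frac{1}{3} \left(-17\right) = - \frac{17}{3} \approx -5.6667$)
$X = -3$
$Z{\left(Q,A \right)} = - \frac{13}{3}$ ($Z{\left(Q,A \right)} = 4 - \left(- \frac{17}{3} + 14\right) = 4 - \frac{25}{3} = - \frac{13}{3}$)
$V{\left(W \right)} = 66 W + \frac{924}{W}$
$Z{\left(-54,-11 - X \right)} + V{\left(-70 \right)} = - \frac{13}{3} + \left(66 \left(-70\right) + \frac{924}{-70}\right) = - \frac{13}{3} + \left(-4620 + 924 \left(- \frac{1}{70}\right)\right) = - \frac{13}{3} - \frac{23166}{5} = - \frac{69563}{15}$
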